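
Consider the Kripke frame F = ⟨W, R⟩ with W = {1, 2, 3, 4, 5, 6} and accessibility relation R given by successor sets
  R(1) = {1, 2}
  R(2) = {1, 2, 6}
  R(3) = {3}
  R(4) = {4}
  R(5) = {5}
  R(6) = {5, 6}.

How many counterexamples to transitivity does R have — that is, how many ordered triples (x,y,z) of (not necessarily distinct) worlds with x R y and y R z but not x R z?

Enumerating: (1,2,6), (2,6,5).

2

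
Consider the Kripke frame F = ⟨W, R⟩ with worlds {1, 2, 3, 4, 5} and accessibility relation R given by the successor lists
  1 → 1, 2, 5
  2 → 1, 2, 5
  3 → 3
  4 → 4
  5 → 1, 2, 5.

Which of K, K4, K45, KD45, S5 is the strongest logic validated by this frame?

S5

Transitive (axiom 4): yes — every two-step R-path is closed by a direct edge.
Euclidean (axiom 5): yes — any two successors of a common world are R-related.
Serial (axiom D): yes — every world has a successor (e.g. 1 R 1).
Reflexive (axiom T): yes — every world is R-related to itself.
So F validates K, K4, K45, KD45, S5. The strongest is S5.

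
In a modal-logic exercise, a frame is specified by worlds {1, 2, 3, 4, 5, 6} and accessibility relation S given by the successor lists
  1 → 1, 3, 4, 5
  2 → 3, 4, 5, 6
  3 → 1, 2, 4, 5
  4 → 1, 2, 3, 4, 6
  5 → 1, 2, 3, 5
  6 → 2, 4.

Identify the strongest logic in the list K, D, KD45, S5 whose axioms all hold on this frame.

Serial (axiom D): yes — every world has a successor (e.g. 1 S 1).
Euclidean (axiom 5): no — 1 S 4 and 1 S 5, but not 4 S 5.
Transitive (axiom 4): no — 1 S 3 and 3 S 2, but not 1 S 2.
Reflexive (axiom T): no — 2 is not related to itself.
So F validates K, D; KD45 would additionally require S to be Euclidean and transitive. The strongest is D.

D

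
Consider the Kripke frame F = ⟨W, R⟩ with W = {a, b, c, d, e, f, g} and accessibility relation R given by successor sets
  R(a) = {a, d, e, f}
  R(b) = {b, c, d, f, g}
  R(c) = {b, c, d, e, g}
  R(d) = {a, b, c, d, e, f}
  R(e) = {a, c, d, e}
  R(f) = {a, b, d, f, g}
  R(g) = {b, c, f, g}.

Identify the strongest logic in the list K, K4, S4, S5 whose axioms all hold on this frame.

Transitive (axiom 4): no — a R d and d R b, but not a R b.
Reflexive (axiom T): yes — every world is R-related to itself.
Euclidean (axiom 5): no — a R e and a R f, but not e R f.
So F validates K; K4 would additionally require R to be transitive. The strongest is K.

K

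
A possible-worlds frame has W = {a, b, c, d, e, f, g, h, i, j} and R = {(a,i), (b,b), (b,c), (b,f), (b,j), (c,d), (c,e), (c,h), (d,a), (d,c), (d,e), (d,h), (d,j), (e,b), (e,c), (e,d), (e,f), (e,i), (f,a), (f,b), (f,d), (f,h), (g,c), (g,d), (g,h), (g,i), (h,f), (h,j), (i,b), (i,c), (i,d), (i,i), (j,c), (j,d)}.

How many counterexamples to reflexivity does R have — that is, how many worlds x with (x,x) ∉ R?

8

Enumerating: a, c, d, e, f, g, h, j.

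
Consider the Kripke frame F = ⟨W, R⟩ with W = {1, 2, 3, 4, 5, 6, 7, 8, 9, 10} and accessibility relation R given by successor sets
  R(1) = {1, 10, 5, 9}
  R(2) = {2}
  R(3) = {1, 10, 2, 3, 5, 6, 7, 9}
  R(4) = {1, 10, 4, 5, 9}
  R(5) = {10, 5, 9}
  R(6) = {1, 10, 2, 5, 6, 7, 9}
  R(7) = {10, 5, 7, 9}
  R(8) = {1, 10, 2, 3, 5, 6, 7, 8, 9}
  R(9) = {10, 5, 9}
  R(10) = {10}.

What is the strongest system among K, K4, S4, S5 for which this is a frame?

S4

Transitive (axiom 4): yes — every two-step R-path is closed by a direct edge.
Reflexive (axiom T): yes — every world is R-related to itself.
Euclidean (axiom 5): no — 1 R 10 and 1 R 5, but not 10 R 5.
So F validates K, K4, S4; S5 would additionally require R to be Euclidean. The strongest is S4.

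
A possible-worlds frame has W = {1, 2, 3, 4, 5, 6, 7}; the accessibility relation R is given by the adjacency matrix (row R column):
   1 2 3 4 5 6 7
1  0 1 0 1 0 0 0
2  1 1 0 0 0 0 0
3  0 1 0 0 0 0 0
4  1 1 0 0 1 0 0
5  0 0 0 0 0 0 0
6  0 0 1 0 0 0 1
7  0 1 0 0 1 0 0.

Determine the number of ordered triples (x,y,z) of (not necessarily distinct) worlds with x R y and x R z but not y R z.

16

Enumerating: (1,2,4), (1,4,4), (2,1,1), (4,1,1), (4,1,5), (4,2,5), (4,5,1), (4,5,2), (4,5,5), (6,3,3), (6,3,7), (6,7,3), (6,7,7), (7,2,5), (7,5,2), (7,5,5).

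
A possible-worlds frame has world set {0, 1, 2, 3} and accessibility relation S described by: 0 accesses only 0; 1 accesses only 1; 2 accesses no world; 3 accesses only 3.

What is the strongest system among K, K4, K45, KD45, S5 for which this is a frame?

K45

Transitive (axiom 4): yes — every two-step S-path is closed by a direct edge.
Euclidean (axiom 5): yes — any two successors of a common world are S-related.
Serial (axiom D): no — 2 has no S-successor.
Reflexive (axiom T): no — 2 is not related to itself.
So F validates K, K4, K45; KD45 would additionally require S to be serial. The strongest is K45.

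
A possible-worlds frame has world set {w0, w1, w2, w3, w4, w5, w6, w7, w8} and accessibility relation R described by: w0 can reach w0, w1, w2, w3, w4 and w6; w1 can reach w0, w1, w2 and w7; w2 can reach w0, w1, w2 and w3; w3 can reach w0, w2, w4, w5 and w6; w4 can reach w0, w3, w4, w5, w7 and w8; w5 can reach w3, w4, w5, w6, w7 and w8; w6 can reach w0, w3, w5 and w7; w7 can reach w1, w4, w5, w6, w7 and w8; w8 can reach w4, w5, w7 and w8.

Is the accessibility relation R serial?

Serial: yes — every world has a successor (e.g. w0 R w0).

Yes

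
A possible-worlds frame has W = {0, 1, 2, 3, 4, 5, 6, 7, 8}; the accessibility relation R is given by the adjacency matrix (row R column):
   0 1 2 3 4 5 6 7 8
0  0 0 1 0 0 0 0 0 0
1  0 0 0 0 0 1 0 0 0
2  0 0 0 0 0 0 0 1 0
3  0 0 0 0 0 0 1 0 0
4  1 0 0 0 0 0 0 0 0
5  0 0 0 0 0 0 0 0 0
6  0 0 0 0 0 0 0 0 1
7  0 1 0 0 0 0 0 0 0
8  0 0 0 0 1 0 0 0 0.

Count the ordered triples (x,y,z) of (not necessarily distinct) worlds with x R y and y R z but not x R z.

7

Enumerating: (0,2,7), (2,7,1), (3,6,8), (4,0,2), (6,8,4), (7,1,5), (8,4,0).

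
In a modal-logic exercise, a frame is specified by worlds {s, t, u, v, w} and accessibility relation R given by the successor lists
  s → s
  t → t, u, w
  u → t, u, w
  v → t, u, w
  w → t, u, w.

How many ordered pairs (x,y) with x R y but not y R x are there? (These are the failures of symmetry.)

3

Enumerating: (v,t), (v,u), (v,w).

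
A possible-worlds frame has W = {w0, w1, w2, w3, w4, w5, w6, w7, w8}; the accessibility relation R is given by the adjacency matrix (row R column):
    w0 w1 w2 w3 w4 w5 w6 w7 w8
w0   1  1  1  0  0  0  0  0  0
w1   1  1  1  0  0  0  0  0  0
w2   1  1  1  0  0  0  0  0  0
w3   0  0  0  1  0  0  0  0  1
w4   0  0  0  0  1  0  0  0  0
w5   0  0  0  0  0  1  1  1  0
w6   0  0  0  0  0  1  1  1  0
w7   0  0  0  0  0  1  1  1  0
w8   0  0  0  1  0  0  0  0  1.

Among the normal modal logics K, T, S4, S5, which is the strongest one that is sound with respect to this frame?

Reflexive (axiom T): yes — every world is R-related to itself.
Transitive (axiom 4): yes — every two-step R-path is closed by a direct edge.
Euclidean (axiom 5): yes — any two successors of a common world are R-related.
So F validates K, T, S4, S5. The strongest is S5.

S5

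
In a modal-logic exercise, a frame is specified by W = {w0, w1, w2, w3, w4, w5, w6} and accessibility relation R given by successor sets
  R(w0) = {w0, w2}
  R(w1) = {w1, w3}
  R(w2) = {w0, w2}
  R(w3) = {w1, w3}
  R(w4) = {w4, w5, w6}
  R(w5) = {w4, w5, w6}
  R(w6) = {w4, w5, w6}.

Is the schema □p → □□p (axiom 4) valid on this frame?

Yes

The schema 4 characterises exactly the transitive frames.
Transitive: yes — every two-step R-path is closed by a direct edge.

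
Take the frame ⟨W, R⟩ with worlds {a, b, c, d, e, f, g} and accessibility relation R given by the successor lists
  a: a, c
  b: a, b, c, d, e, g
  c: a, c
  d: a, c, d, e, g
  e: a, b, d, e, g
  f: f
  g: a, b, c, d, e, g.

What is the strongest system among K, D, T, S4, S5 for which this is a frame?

T

Serial (axiom D): yes — every world has a successor (e.g. a R a).
Reflexive (axiom T): yes — every world is R-related to itself.
Transitive (axiom 4): no — d R e and e R b, but not d R b.
Euclidean (axiom 5): no — b R a and b R d, but not a R d.
So F validates K, D, T; S4 would additionally require R to be transitive. The strongest is T.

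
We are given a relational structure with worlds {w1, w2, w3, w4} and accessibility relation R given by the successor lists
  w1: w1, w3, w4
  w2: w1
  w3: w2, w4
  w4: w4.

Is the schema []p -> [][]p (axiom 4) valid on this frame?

The schema 4 characterises exactly the transitive frames.
Transitive: no — w1 R w3 and w3 R w2, but not w1 R w2.

No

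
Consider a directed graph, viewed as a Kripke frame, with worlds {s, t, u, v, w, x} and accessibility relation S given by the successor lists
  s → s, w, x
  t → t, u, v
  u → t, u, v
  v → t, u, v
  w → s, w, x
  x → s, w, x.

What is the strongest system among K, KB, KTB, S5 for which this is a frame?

S5

Symmetric (axiom B): yes — every pair in S has its reverse in S.
Reflexive (axiom T): yes — every world is S-related to itself.
Euclidean (axiom 5): yes — any two successors of a common world are S-related.
So F validates K, KB, KTB, S5. The strongest is S5.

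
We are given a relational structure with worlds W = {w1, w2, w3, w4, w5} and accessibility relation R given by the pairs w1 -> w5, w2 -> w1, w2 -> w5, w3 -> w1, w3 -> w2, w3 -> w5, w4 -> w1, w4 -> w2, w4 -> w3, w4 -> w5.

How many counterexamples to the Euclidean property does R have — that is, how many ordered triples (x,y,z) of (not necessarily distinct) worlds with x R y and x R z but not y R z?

20

Enumerating: (w1,w5,w5), (w2,w1,w1), (w2,w5,w1), (w2,w5,w5), (w3,w1,w1), (w3,w1,w2), (w3,w2,w2), (w3,w5,w1), (w3,w5,w2), (w3,w5,w5), (w4,w1,w1), (w4,w1,w2), … and 8 more.
Total: 20.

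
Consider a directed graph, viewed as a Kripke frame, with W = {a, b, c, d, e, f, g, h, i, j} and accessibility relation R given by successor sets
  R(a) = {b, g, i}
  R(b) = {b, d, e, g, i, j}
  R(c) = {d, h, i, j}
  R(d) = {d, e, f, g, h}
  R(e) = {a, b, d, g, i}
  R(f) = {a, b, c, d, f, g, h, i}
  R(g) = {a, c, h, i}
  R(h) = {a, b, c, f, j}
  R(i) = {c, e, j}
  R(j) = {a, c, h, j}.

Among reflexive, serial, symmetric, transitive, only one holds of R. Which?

Reflexive: no — a is not related to itself.
Serial: yes — every world has a successor (e.g. a R b).
Symmetric: no — a R b but not b R a.
Transitive: no — a R b and b R d, but not a R d.
Only serial holds.

serial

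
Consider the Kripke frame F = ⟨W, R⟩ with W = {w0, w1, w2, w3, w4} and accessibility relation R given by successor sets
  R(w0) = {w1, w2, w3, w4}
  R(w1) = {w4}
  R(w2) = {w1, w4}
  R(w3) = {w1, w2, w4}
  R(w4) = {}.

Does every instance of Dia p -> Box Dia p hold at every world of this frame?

No

Axiom 5 corresponds to the accessibility relation being Euclidean.
Euclidean: no — w0 R w1 and w0 R w2, but not w1 R w2.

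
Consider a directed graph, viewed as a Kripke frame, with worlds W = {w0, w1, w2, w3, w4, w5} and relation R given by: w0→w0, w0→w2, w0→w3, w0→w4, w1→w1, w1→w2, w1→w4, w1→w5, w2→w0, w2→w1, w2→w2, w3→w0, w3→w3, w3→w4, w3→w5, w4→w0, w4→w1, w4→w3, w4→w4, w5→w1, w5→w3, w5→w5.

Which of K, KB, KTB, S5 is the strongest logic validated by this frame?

Symmetric (axiom B): yes — every pair in R has its reverse in R.
Reflexive (axiom T): yes — every world is R-related to itself.
Euclidean (axiom 5): no — w0 R w2 and w0 R w3, but not w2 R w3.
So F validates K, KB, KTB; S5 would additionally require R to be Euclidean. The strongest is KTB.

KTB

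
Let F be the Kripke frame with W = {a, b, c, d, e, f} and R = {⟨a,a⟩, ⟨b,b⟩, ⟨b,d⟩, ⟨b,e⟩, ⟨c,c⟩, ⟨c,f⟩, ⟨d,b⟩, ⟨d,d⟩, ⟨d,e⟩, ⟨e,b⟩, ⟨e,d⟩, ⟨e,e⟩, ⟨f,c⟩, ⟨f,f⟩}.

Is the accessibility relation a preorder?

Reflexive: yes — every world is R-related to itself.
Transitive: yes — every two-step R-path is closed by a direct edge.
So R is a preorder.

Yes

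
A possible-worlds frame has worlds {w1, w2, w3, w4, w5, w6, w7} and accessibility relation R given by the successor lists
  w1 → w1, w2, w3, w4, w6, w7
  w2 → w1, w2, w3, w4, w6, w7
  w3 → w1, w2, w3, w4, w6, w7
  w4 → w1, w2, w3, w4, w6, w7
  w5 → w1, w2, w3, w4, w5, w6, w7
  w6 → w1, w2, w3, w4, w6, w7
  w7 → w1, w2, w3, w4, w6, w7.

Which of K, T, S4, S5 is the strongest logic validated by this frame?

Reflexive (axiom T): yes — every world is R-related to itself.
Transitive (axiom 4): yes — every two-step R-path is closed by a direct edge.
Euclidean (axiom 5): no — w5 R w1 and w5 R w5, but not w1 R w5.
So F validates K, T, S4; S5 would additionally require R to be Euclidean. The strongest is S4.

S4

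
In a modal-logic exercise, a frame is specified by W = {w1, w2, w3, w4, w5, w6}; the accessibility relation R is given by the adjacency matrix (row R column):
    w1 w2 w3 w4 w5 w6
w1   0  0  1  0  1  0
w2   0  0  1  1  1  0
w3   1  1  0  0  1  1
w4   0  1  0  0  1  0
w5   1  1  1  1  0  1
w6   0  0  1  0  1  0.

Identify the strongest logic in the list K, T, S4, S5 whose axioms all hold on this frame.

K

Reflexive (axiom T): no — w1 is not related to itself.
Transitive (axiom 4): no — w1 R w3 and w3 R w2, but not w1 R w2.
Euclidean (axiom 5): no — w2 R w3 and w2 R w4, but not w3 R w4.
So F validates K; T would additionally require R to be reflexive. The strongest is K.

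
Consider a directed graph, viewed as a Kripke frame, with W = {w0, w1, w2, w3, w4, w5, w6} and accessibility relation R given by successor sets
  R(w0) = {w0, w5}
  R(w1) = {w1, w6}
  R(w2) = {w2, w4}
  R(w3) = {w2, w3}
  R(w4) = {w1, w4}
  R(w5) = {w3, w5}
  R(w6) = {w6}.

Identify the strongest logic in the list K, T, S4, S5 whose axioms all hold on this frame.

T

Reflexive (axiom T): yes — every world is R-related to itself.
Transitive (axiom 4): no — w0 R w5 and w5 R w3, but not w0 R w3.
Euclidean (axiom 5): no — w0 R w5 and w0 R w0, but not w5 R w0.
So F validates K, T; S4 would additionally require R to be transitive. The strongest is T.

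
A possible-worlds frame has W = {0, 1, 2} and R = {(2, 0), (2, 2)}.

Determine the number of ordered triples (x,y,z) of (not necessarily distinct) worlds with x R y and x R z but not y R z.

2

Enumerating: (2,0,0), (2,0,2).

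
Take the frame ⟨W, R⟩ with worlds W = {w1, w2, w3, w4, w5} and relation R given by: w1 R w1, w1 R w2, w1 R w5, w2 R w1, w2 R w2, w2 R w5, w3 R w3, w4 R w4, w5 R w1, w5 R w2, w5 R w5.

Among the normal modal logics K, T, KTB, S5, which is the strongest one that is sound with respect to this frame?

Reflexive (axiom T): yes — every world is R-related to itself.
Symmetric (axiom B): yes — every pair in R has its reverse in R.
Euclidean (axiom 5): yes — any two successors of a common world are R-related.
So F validates K, T, KTB, S5. The strongest is S5.

S5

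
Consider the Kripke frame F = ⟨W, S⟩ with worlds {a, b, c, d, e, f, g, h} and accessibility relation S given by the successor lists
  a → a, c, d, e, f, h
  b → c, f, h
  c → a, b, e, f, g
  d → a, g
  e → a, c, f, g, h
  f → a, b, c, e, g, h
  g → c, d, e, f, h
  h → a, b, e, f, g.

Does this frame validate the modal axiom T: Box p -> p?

The schema T characterises exactly the reflexive frames.
Reflexive: no — b is not related to itself.

No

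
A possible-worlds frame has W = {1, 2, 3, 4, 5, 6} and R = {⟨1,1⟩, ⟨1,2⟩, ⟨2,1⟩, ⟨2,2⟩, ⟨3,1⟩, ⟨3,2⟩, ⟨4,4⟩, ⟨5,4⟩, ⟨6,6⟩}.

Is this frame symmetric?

Symmetric: no — 3 R 1 but not 1 R 3.

No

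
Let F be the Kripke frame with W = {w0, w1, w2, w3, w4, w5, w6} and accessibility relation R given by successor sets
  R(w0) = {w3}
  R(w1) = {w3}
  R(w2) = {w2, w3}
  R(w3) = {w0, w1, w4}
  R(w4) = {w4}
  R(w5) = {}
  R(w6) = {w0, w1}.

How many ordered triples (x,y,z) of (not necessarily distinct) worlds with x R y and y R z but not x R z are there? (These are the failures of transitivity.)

Enumerating: (w0,w3,w0), (w0,w3,w1), (w0,w3,w4), (w1,w3,w0), (w1,w3,w1), (w1,w3,w4), (w2,w3,w0), (w2,w3,w1), (w2,w3,w4), (w3,w0,w3), (w3,w1,w3), (w6,w0,w3), (w6,w1,w3).

13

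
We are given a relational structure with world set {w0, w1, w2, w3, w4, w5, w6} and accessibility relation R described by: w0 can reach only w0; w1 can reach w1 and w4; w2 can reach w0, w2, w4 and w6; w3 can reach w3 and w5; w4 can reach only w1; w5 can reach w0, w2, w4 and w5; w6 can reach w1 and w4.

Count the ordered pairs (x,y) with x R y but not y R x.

9

Enumerating: (w2,w0), (w2,w4), (w2,w6), (w3,w5), (w5,w0), (w5,w2), (w5,w4), (w6,w1), (w6,w4).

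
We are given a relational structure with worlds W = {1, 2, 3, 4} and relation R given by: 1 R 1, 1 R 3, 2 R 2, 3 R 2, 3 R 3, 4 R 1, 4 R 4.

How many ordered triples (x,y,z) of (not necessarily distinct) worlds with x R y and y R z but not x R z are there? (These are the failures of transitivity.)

2

Enumerating: (1,3,2), (4,1,3).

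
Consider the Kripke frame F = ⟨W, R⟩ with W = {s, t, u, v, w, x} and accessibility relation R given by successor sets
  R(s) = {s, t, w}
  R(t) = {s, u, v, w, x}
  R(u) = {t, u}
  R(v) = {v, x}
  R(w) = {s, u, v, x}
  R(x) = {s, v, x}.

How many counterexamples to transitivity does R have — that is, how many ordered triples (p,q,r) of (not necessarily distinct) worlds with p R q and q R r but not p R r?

18

Enumerating: (s,t,u), (s,t,v), (s,t,x), (s,w,u), (s,w,v), (s,w,x), (t,s,t), (t,u,t), (u,t,s), (u,t,v), (u,t,w), (u,t,x), (v,x,s), (w,s,t), (w,s,w), (w,u,t), (x,s,t), (x,s,w).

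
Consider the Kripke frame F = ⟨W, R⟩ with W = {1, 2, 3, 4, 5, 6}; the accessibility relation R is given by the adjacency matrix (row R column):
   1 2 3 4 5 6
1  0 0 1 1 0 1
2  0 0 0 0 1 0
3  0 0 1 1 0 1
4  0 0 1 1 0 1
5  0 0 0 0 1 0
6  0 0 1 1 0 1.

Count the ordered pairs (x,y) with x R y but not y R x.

4

Enumerating: (1,3), (1,4), (1,6), (2,5).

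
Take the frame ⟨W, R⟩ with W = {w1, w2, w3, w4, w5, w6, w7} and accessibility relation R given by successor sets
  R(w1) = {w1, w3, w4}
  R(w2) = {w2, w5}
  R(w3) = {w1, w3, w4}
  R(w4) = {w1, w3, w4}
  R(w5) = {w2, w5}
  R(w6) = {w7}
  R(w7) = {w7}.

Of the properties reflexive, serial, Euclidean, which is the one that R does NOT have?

Reflexive: no — w6 is not related to itself.
Serial: yes — every world has a successor (e.g. w1 R w1).
Euclidean: yes — any two successors of a common world are R-related.
Only reflexive fails.

reflexive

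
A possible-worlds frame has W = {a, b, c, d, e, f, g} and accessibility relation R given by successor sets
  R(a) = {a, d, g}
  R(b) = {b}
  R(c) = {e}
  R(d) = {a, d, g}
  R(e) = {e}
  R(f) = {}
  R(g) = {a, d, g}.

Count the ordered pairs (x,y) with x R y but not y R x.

1

Enumerating: (c,e).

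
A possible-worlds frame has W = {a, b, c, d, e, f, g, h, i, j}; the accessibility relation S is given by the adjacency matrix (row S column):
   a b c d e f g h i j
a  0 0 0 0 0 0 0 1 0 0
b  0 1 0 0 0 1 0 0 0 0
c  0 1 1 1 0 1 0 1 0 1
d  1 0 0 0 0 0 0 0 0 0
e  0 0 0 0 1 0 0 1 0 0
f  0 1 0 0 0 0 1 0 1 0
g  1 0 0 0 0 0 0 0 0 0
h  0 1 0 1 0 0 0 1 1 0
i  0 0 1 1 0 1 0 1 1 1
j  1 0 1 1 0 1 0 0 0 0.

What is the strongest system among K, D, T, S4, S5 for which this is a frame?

D

Serial (axiom D): yes — every world has a successor (e.g. a S h).
Reflexive (axiom T): no — a is not related to itself.
Transitive (axiom 4): no — a S h and h S b, but not a S b.
Euclidean (axiom 5): no — c S b and c S d, but not b S d.
So F validates K, D; T would additionally require S to be reflexive. The strongest is D.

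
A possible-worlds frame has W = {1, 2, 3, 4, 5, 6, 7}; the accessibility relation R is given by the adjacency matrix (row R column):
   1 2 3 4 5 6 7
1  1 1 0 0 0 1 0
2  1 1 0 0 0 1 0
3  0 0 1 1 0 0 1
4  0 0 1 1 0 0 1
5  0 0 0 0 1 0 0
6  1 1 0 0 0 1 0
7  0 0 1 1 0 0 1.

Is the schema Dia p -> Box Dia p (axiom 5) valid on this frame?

Axiom 5 corresponds to the accessibility relation being Euclidean.
Euclidean: yes — any two successors of a common world are R-related.

Yes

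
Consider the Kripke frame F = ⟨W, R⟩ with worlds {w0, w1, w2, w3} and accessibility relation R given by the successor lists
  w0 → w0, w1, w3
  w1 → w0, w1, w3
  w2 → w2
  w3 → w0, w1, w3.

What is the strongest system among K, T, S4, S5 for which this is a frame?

Reflexive (axiom T): yes — every world is R-related to itself.
Transitive (axiom 4): yes — every two-step R-path is closed by a direct edge.
Euclidean (axiom 5): yes — any two successors of a common world are R-related.
So F validates K, T, S4, S5. The strongest is S5.

S5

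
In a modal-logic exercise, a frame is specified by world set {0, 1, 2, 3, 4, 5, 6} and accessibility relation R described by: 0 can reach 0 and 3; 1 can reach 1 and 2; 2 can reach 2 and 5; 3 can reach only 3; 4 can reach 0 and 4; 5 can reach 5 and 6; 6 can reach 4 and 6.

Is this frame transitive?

No

Transitive: no — 1 R 2 and 2 R 5, but not 1 R 5.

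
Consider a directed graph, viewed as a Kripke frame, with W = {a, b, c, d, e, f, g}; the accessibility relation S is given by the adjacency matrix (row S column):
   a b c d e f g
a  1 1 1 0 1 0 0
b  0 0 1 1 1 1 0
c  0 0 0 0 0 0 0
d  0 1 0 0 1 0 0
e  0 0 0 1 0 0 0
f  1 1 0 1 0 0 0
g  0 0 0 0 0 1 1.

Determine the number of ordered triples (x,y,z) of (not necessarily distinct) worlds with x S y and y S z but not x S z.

21

Enumerating: (a,b,d), (a,b,f), (a,e,d), (b,d,b), (b,f,a), (b,f,b), (d,b,c), (d,b,d), (d,b,f), (d,e,d), (e,d,b), (e,d,e), … and 9 more.
Total: 21.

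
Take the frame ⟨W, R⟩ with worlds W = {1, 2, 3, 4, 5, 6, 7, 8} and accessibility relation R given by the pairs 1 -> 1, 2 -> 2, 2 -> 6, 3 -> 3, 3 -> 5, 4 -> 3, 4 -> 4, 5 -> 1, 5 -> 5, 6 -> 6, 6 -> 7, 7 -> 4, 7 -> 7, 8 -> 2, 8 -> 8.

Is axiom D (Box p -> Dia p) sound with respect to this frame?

By correspondence theory, D is valid on a frame iff R is serial.
Serial: yes — every world has a successor (e.g. 1 R 1).

Yes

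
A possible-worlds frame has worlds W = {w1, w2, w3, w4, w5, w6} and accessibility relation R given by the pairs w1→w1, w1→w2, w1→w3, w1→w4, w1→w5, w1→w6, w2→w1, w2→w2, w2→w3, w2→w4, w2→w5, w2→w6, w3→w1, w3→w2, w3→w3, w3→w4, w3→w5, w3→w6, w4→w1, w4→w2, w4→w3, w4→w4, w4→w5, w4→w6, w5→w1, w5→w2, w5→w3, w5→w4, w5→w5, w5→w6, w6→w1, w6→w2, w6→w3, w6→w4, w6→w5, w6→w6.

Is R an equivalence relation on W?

Reflexive: yes — every world is R-related to itself.
Symmetric: yes — every pair in R has its reverse in R.
Transitive: yes — every two-step R-path is closed by a direct edge.
So R is an equivalence relation.

Yes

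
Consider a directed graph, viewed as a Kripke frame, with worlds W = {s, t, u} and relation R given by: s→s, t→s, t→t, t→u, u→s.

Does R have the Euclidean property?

Euclidean: no — t R s and t R u, but not s R u.

No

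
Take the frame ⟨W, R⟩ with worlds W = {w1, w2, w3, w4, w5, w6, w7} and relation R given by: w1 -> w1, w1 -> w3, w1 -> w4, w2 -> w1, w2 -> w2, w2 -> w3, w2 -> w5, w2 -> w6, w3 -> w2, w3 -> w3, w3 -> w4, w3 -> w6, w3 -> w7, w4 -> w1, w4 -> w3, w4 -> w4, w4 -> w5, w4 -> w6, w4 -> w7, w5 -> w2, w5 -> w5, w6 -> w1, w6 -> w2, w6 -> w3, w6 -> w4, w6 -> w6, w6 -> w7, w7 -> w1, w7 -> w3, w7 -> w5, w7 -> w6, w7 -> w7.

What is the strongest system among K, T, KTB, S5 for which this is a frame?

Reflexive (axiom T): yes — every world is R-related to itself.
Symmetric (axiom B): no — w1 R w3 but not w3 R w1.
Euclidean (axiom 5): no — w2 R w1 and w2 R w5, but not w1 R w5.
So F validates K, T; KTB would additionally require R to be symmetric. The strongest is T.

T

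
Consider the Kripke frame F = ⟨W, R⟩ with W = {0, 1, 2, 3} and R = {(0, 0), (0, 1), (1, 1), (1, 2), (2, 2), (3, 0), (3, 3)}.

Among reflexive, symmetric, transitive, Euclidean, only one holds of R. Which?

Reflexive: yes — every world is R-related to itself.
Symmetric: no — 0 R 1 but not 1 R 0.
Transitive: no — 0 R 1 and 1 R 2, but not 0 R 2.
Euclidean: no — 0 R 1 and 0 R 0, but not 1 R 0.
Only reflexive holds.

reflexive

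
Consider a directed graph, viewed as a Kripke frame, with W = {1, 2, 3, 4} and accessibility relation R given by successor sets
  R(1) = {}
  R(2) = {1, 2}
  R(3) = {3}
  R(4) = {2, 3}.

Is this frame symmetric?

No

Symmetric: no — 2 R 1 but not 1 R 2.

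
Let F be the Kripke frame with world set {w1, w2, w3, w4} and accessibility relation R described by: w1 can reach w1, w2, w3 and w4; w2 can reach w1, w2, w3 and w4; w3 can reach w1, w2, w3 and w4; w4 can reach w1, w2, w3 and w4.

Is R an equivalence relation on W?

Reflexive: yes — every world is R-related to itself.
Symmetric: yes — every pair in R has its reverse in R.
Transitive: yes — every two-step R-path is closed by a direct edge.
So R is an equivalence relation.

Yes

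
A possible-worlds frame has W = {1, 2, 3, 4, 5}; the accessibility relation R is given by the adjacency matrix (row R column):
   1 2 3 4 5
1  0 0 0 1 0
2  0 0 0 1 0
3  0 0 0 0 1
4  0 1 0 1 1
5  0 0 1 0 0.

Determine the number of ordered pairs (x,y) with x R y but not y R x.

2

Enumerating: (1,4), (4,5).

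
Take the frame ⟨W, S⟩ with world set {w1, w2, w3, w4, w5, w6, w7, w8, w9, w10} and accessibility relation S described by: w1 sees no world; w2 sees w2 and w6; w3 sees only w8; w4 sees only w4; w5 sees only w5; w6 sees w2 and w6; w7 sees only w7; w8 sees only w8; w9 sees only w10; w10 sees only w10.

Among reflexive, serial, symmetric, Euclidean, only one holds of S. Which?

Euclidean

Reflexive: no — w1 is not related to itself.
Serial: no — w1 has no S-successor.
Symmetric: no — w3 S w8 but not w8 S w3.
Euclidean: yes — any two successors of a common world are S-related.
Only Euclidean holds.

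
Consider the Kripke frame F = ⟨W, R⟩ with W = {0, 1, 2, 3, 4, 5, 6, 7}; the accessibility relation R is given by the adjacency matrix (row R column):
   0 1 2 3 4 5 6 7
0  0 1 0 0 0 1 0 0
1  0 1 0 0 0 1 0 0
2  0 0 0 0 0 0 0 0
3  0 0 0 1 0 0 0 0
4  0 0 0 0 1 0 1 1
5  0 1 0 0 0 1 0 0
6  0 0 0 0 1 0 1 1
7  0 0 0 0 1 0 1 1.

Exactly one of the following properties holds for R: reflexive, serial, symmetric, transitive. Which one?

Reflexive: no — 0 is not related to itself.
Serial: no — 2 has no R-successor.
Symmetric: no — 0 R 1 but not 1 R 0.
Transitive: yes — every two-step R-path is closed by a direct edge.
Only transitive holds.

transitive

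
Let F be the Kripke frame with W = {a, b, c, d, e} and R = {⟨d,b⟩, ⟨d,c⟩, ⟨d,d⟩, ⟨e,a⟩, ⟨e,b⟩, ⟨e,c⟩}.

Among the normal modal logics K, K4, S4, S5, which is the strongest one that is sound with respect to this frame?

K4

Transitive (axiom 4): yes — every two-step R-path is closed by a direct edge.
Reflexive (axiom T): no — a is not related to itself.
Euclidean (axiom 5): no — d R b and d R c, but not b R c.
So F validates K, K4; S4 would additionally require R to be reflexive. The strongest is K4.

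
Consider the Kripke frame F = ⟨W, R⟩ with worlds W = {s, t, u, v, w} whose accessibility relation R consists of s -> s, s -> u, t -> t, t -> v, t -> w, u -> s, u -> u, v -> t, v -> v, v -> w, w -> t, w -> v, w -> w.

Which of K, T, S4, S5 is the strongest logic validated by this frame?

S5

Reflexive (axiom T): yes — every world is R-related to itself.
Transitive (axiom 4): yes — every two-step R-path is closed by a direct edge.
Euclidean (axiom 5): yes — any two successors of a common world are R-related.
So F validates K, T, S4, S5. The strongest is S5.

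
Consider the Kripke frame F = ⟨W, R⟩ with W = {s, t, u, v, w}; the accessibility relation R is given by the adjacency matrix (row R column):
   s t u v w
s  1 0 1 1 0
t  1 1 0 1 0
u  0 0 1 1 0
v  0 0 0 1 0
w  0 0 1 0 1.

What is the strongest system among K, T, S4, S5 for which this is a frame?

T

Reflexive (axiom T): yes — every world is R-related to itself.
Transitive (axiom 4): no — t R s and s R u, but not t R u.
Euclidean (axiom 5): no — s R v and s R u, but not v R u.
So F validates K, T; S4 would additionally require R to be transitive. The strongest is T.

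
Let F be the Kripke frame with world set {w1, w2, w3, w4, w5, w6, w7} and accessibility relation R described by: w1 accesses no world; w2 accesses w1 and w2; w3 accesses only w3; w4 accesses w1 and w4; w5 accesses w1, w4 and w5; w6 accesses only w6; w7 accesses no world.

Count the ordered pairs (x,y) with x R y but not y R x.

4

Enumerating: (w2,w1), (w4,w1), (w5,w1), (w5,w4).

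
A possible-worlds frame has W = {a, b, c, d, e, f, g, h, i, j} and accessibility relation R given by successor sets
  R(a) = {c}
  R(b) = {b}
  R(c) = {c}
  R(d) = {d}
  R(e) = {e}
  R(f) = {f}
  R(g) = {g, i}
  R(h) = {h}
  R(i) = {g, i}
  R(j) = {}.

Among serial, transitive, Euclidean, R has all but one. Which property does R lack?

serial

Serial: no — j has no R-successor.
Transitive: yes — every two-step R-path is closed by a direct edge.
Euclidean: yes — any two successors of a common world are R-related.
Only serial fails.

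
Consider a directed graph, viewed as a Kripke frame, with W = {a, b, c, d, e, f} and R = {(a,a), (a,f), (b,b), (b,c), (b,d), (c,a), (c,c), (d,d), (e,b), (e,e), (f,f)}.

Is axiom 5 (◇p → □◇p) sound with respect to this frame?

By correspondence theory, 5 is valid on a frame iff R is Euclidean.
Euclidean: no — b R c and b R d, but not c R d.

No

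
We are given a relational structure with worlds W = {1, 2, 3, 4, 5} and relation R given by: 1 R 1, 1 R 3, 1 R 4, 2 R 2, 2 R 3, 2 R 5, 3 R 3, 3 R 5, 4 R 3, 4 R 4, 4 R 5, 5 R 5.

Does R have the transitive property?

No

Transitive: no — 1 R 3 and 3 R 5, but not 1 R 5.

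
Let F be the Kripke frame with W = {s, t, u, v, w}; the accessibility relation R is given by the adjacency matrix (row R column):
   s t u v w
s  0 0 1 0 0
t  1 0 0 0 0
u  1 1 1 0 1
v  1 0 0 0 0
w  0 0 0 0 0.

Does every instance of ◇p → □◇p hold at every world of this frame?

The schema 5 characterises exactly the Euclidean frames.
Euclidean: no — u R s and u R t, but not s R t.

No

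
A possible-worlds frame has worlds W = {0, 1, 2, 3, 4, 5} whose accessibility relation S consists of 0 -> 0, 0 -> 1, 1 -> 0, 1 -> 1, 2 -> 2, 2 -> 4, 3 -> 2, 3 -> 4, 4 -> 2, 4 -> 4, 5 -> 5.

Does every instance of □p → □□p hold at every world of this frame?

By correspondence theory, 4 is valid on a frame iff S is transitive.
Transitive: yes — every two-step S-path is closed by a direct edge.

Yes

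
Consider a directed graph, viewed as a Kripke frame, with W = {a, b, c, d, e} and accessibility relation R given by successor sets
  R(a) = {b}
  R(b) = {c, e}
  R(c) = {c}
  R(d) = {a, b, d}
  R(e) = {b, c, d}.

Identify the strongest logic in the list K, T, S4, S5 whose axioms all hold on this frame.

K

Reflexive (axiom T): no — a is not related to itself.
Transitive (axiom 4): no — a R b and b R c, but not a R c.
Euclidean (axiom 5): no — b R c and b R e, but not c R e.
So F validates K; T would additionally require R to be reflexive. The strongest is K.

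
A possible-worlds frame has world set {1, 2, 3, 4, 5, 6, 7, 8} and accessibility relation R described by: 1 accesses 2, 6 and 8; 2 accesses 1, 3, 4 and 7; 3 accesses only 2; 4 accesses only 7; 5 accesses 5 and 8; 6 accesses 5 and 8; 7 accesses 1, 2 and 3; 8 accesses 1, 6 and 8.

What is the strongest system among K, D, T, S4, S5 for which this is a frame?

D

Serial (axiom D): yes — every world has a successor (e.g. 1 R 2).
Reflexive (axiom T): no — 1 is not related to itself.
Transitive (axiom 4): no — 1 R 2 and 2 R 3, but not 1 R 3.
Euclidean (axiom 5): no — 1 R 2 and 1 R 6, but not 2 R 6.
So F validates K, D; T would additionally require R to be reflexive. The strongest is D.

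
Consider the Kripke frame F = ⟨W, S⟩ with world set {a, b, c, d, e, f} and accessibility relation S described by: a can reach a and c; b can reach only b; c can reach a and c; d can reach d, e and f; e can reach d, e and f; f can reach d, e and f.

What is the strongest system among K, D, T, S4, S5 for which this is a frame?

S5

Serial (axiom D): yes — every world has a successor (e.g. a S a).
Reflexive (axiom T): yes — every world is S-related to itself.
Transitive (axiom 4): yes — every two-step S-path is closed by a direct edge.
Euclidean (axiom 5): yes — any two successors of a common world are S-related.
So F validates K, D, T, S4, S5. The strongest is S5.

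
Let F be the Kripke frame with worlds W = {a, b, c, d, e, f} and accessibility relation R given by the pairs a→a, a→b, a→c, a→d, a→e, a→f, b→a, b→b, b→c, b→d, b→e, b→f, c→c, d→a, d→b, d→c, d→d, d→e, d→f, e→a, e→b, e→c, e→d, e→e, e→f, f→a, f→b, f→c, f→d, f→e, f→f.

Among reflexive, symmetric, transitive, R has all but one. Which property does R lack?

Reflexive: yes — every world is R-related to itself.
Symmetric: no — a R c but not c R a.
Transitive: yes — every two-step R-path is closed by a direct edge.
Only symmetric fails.

symmetric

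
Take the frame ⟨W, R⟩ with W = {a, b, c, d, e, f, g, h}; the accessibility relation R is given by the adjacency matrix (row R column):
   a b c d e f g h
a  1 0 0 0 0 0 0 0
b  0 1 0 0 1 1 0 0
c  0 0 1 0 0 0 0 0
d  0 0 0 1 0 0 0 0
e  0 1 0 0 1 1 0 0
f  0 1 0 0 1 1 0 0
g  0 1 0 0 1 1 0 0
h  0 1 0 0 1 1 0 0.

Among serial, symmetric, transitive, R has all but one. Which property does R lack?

Serial: yes — every world has a successor (e.g. a R a).
Symmetric: no — g R b but not b R g.
Transitive: yes — every two-step R-path is closed by a direct edge.
Only symmetric fails.

symmetric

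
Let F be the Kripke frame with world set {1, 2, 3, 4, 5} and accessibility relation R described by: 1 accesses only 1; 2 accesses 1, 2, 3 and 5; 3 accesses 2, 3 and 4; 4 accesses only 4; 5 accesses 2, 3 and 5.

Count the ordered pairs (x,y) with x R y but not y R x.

Enumerating: (2,1), (3,4), (5,3).

3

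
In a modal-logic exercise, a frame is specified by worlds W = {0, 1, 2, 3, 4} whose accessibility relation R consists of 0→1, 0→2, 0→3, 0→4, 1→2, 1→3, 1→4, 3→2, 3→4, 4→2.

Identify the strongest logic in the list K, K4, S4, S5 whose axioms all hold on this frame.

K4

Transitive (axiom 4): yes — every two-step R-path is closed by a direct edge.
Reflexive (axiom T): no — 0 is not related to itself.
Euclidean (axiom 5): no — 0 R 2 and 0 R 1, but not 2 R 1.
So F validates K, K4; S4 would additionally require R to be reflexive. The strongest is K4.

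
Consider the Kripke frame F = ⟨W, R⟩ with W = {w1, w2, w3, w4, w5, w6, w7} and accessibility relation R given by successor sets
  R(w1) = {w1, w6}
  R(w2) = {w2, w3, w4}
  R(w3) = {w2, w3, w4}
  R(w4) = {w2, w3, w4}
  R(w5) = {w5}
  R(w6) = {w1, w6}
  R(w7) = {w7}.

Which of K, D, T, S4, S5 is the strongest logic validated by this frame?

Serial (axiom D): yes — every world has a successor (e.g. w1 R w1).
Reflexive (axiom T): yes — every world is R-related to itself.
Transitive (axiom 4): yes — every two-step R-path is closed by a direct edge.
Euclidean (axiom 5): yes — any two successors of a common world are R-related.
So F validates K, D, T, S4, S5. The strongest is S5.

S5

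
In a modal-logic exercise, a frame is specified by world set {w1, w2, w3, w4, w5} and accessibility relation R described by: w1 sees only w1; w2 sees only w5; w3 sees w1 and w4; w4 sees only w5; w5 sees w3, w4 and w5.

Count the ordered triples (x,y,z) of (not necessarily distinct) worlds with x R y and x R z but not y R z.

7

Enumerating: (w3,w1,w4), (w3,w4,w1), (w3,w4,w4), (w5,w3,w3), (w5,w3,w5), (w5,w4,w3), (w5,w4,w4).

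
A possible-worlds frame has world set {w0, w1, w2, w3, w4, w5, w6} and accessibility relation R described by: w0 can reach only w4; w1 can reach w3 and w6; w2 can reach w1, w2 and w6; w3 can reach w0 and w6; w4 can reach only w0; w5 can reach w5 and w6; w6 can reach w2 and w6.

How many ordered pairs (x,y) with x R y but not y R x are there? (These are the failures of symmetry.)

6

Enumerating: (w1,w3), (w1,w6), (w2,w1), (w3,w0), (w3,w6), (w5,w6).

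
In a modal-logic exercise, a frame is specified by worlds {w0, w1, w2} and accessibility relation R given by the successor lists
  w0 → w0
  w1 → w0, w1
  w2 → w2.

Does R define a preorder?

Reflexive: yes — every world is R-related to itself.
Transitive: yes — every two-step R-path is closed by a direct edge.
So R is a preorder.

Yes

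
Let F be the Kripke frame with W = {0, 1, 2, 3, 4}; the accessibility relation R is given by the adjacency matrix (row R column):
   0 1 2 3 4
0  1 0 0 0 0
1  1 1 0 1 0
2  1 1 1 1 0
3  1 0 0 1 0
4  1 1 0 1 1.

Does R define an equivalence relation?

No

Reflexive: yes — every world is R-related to itself.
Symmetric: no — 1 R 0 but not 0 R 1.
Transitive: yes — every two-step R-path is closed by a direct edge.
So R is not an equivalence relation.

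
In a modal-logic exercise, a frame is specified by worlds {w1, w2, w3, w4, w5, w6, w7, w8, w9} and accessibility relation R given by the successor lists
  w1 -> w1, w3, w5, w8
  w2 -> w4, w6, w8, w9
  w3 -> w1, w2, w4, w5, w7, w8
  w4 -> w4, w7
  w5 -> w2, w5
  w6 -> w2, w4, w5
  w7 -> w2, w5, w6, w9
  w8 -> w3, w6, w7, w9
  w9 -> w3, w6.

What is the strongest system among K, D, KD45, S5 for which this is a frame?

D

Serial (axiom D): yes — every world has a successor (e.g. w1 R w1).
Euclidean (axiom 5): no — w1 R w5 and w1 R w3, but not w5 R w3.
Transitive (axiom 4): no — w1 R w3 and w3 R w2, but not w1 R w2.
Reflexive (axiom T): no — w2 is not related to itself.
So F validates K, D; KD45 would additionally require R to be Euclidean and transitive. The strongest is D.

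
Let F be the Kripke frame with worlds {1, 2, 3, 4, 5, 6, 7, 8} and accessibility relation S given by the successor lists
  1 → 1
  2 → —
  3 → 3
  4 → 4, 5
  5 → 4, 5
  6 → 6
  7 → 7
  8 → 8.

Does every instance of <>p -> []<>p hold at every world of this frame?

Axiom 5 corresponds to the accessibility relation being Euclidean.
Euclidean: yes — any two successors of a common world are S-related.

Yes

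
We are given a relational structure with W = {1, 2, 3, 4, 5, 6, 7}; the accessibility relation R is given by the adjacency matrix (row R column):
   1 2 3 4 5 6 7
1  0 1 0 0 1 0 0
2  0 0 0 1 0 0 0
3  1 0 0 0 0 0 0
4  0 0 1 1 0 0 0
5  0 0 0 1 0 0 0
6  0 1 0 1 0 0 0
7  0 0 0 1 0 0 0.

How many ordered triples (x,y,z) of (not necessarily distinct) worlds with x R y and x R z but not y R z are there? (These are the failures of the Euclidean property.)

Enumerating: (1,2,2), (1,2,5), (1,5,2), (1,5,5), (3,1,1), (4,3,3), (4,3,4), (6,2,2), (6,4,2).

9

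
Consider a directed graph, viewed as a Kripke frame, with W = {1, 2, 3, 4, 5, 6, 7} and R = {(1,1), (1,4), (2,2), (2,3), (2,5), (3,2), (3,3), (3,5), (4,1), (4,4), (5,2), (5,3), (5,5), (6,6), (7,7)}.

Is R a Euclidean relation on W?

Yes

Euclidean: yes — any two successors of a common world are R-related.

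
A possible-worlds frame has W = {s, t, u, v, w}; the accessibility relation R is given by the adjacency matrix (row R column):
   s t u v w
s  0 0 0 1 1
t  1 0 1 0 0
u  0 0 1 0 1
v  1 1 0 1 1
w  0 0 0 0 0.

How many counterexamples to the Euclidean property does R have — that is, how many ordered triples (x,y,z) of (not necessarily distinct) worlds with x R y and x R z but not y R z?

16

Enumerating: (s,w,v), (s,w,w), (t,s,s), (t,s,u), (t,u,s), (u,w,u), (u,w,w), (v,s,s), (v,s,t), (v,t,t), (v,t,v), (v,t,w), (v,w,s), (v,w,t), (v,w,v), (v,w,w).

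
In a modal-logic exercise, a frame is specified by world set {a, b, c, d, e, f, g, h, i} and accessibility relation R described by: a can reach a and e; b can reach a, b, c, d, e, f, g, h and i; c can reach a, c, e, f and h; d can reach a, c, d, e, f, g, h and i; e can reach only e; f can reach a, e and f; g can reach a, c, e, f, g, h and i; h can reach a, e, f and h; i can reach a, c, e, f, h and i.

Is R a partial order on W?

Reflexive: yes — every world is R-related to itself.
Transitive: yes — every two-step R-path is closed by a direct edge.
Antisymmetric: yes — no distinct pair is related both ways.
So R is a partial order.

Yes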